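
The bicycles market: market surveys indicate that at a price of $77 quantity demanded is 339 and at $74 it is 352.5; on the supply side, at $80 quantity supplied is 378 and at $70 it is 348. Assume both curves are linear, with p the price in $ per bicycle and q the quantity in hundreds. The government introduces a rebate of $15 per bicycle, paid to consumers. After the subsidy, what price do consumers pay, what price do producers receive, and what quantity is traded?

Demand slope: (352.5 − 339)/(74 − 77) = -4.5, so qd = 685.5 − 4.5p.
Supply slope: (348 − 378)/(70 − 80) = 3, so qs = 3p + 138.
Before the subsidy: set 685.5 − 4.5p = 3p + 138 → p* = $73, q* = 357.
With a per-unit subsidy paid to consumers, each effectively pays p − 15, so demand becomes qd = 685.5 − 4.5(p − 15).
New equilibrium: consumers pay $67, producers receive $82, q = 384. (Wedge: pb − ps = −15.)

Consumers pay $67; producers receive $82; quantity = 384.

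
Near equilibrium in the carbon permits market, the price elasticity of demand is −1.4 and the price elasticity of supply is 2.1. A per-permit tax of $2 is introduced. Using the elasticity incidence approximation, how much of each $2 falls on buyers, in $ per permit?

Buyers bear ≈ $1.2 per permit.

Incidence ratio: buyers' share ≈ εs / (εs + |εd|) = 2.1 / (2.1 + 1.4) = 0.6.
So buyers bear ≈ 0.6 × $2 = $1.2; suppliers bear $0.8.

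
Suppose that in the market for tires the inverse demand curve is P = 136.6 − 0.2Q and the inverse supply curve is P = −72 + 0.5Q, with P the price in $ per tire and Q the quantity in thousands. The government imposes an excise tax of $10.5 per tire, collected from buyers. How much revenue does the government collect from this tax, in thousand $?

Tax revenue = $2971.5 thousand.

Rewrite in direct form: Qd = 683 − 5P and Qs = 2P + 144.
Before the tax: set 683 − 5P = 2P + 144 → P* = $77, Q* = 298.
With the tax collected from buyers, demand (in seller-price terms) shifts: Qd = 683 − 5(P + 10.5).
Solving gives Q = 283 with buyers paying $80 and producers receiving $69.5 (the $10.5 wedge).
Revenue = t · Q = 10.5 · 283 = $2971.5.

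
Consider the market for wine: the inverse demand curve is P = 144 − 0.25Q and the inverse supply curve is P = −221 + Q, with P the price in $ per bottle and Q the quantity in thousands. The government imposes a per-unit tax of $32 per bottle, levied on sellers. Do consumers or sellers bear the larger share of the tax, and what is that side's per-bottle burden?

Rewrite in direct form: Qd = 576 − 4P and Qs = P + 221.
Before the tax: set 576 − 4P = P + 221 → P* = $71, Q* = 292.
With the tax collected from sellers, supply shifts: Qs = (P − 32) + 221.
New equilibrium: consumers pay $77.4, sellers receive $45.4, Q = 266.4. (Wedge: Pb − Ps = 32.)
Per-bottle burden: consumers $6.4, sellers $25.6.
Sellers take the larger share because supply is less price-elastic here (demand slope 4 vs supply slope 1).
The less price-elastic side of the market bears the larger share of a per-unit tax.

Sellers bear the larger share: $25.6 per bottle.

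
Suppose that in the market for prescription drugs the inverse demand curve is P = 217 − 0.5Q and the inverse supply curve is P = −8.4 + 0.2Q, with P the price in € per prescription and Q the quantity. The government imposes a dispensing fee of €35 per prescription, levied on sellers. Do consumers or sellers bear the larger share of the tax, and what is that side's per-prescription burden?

Rewrite in direct form: Qd = 434 − 2P and Qs = 5P + 42.
Without the tax, 434 − 2P = 5P + 42 gives 7P = 392, so P* = €56 and Q* = 322.
With the tax collected from sellers, supply shifts: Qs = 5(P − 35) + 42.
Solving gives Q = 272 with consumers paying €81 and sellers receiving €46 (the €35 wedge).
Per-prescription burden: consumers €25, sellers €10.
Consumers take the larger share because demand is less price-elastic here (demand slope 2 vs supply slope 5).

Consumers bear the larger share: €25 per prescription.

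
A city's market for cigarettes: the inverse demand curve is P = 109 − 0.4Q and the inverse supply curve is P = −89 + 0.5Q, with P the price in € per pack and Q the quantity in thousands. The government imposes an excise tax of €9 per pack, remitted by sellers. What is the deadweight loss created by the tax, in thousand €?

Deadweight loss = €45 thousand.

Rewrite in direct form: Qd = 272.5 − 2.5P and Qs = 2P + 178.
Before the tax: set 272.5 − 2.5P = 2P + 178 → P* = €21, Q* = 220.
With the tax collected from sellers, supply shifts: Qs = 2(P − 9) + 178.
Solving gives Q = 210 with buyers paying €25 and sellers receiving €16 (the €9 wedge).
Quantity falls by |ΔQ| = |220 − 210| = 10.
DWL = ½ · t · |ΔQ| = ½ · 9 · 10 = €45.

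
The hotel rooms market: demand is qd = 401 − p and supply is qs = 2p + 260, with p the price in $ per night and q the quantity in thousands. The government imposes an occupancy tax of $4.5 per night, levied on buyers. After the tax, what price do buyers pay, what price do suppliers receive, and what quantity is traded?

Before the tax: set 401 − p = 2p + 260 → p* = $47, q* = 354.
With the tax collected from buyers, demand (in seller-price terms) shifts: qd = 401 − (p + 4.5).
New equilibrium: buyers pay $50, suppliers receive $45.5, q = 351. (Wedge: pb − ps = 4.5.)
The less price-elastic side of the market bears the larger share of a per-unit tax.

Buyers pay $50; suppliers receive $45.5; quantity = 351.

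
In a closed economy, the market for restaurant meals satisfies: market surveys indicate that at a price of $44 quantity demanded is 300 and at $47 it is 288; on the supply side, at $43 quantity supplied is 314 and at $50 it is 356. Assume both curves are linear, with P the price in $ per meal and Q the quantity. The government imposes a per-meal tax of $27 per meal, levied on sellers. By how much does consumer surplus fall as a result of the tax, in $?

Demand slope: (288 − 300)/(47 − 44) = -4, so Qd = 476 − 4P.
Supply slope: (356 − 314)/(50 − 43) = 6, so Qs = 6P + 56.
Without the tax, 476 − 4P = 6P + 56 gives 10P = 420, so P* = $42 and Q* = 308.
With the tax collected from sellers, supply shifts: Qs = 6(P − 27) + 56.
Solving gives Q = 243.2 with buyers paying $58.2 and sellers receiving $31.2 (the $27 wedge).
ΔCS is the trapezoid between Q = 243.2 and Q = 308 of height $16.2: ½ · (308 + 243.2) · 16.2 = $4464.72.

Consumer surplus falls by $4464.72.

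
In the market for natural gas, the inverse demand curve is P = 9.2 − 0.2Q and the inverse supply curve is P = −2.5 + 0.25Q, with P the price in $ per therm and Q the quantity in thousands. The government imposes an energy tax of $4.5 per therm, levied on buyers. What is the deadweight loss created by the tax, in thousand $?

Deadweight loss = $22.5 thousand.

Rewrite in direct form: Qd = 46 − 5P and Qs = 4P + 10.
Without the tax, 46 − 5P = 4P + 10 gives 9P = 36, so P* = $4 and Q* = 26.
With the tax collected from buyers, demand (in seller-price terms) shifts: Qd = 46 − 5(P + 4.5).
New equilibrium: buyers pay $6, suppliers receive $1.5, Q = 16. (Wedge: Pb − Ps = 4.5.)
Quantity falls by |ΔQ| = |26 − 16| = 10.
DWL = ½ · t · |ΔQ| = ½ · 4.5 · 10 = $22.5.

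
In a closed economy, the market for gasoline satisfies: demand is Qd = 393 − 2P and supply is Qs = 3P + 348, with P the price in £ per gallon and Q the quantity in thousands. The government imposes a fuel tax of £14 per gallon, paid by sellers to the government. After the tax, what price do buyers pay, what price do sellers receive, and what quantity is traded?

Buyers pay £17.4; sellers receive £3.4; quantity = 358.2.

Before the tax: set 393 − 2P = 3P + 348 → P* = £9, Q* = 375.
With the tax collected from sellers, supply shifts: Qs = 3(P − 14) + 348.
New equilibrium: buyers pay £17.4, sellers receive £3.4, Q = 358.2. (Wedge: Pb − Ps = 14.)
The less price-elastic side of the market bears the larger share of a per-unit tax.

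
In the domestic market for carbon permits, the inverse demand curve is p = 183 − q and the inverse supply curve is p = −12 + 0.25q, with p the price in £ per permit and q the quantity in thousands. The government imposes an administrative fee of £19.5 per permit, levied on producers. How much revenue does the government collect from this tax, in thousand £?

Inverting to q(p) form: qd = 183 − p; qs = 4p + 48.
Without the tax, 183 − p = 4p + 48 gives 5p = 135, so p* = £27 and q* = 156.
With the tax collected from producers, supply shifts: qs = 4(p − 19.5) + 48.
New equilibrium: buyers pay £42.6, producers receive £23.1, q = 140.4. (Wedge: pb − ps = 19.5.)
Revenue = t · Q = 19.5 · 140.4 = £2737.8.

Tax revenue = £2737.8 thousand.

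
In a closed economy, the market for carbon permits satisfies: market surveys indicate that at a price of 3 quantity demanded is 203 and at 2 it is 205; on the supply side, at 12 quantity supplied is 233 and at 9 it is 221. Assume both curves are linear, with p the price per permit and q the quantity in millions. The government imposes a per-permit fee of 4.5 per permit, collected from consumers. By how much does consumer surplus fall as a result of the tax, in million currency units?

Consumer surplus falls by 594 million.

Demand slope: (205 − 203)/(2 − 3) = -2, so qd = 209 − 2p.
Supply slope: (221 − 233)/(9 − 12) = 4, so qs = 4p + 185.
Without the tax, 209 − 2p = 4p + 185 gives 6p = 24, so p* = 4 and q* = 201.
With the tax collected from consumers, demand (in seller-price terms) shifts: qd = 209 − 2(p + 4.5).
Solving gives q = 195 with consumers paying 7 and producers receiving 2.5 (the 4.5 wedge).
ΔCS is the trapezoid between Q = 195 and Q = 201 of height 3: ½ · (201 + 195) · 3 = 594.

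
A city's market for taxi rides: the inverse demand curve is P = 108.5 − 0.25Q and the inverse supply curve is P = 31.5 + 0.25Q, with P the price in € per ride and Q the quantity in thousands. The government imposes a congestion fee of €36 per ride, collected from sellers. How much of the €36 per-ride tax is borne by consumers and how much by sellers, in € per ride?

Consumers bear €18 per ride; sellers bear €18 per ride.

Inverting to Q(P) form: Qd = 434 − 4P; Qs = 4P − 126.
Without the tax, 434 − 4P = 4P − 126 gives 8P = 560, so P* = €70 and Q* = 154.
With the tax collected from sellers, supply shifts: Qs = 4(P − 36) − 126.
New equilibrium: consumers pay €88, sellers receive €52, Q = 82. (Wedge: Pb − Ps = 36.)
Burden on consumers: €18; on sellers: €18. (They sum to €36.)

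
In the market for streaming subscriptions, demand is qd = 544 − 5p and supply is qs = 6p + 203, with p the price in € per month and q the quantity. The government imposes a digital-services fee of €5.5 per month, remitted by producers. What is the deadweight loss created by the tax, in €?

Without the tax, 544 − 5p = 6p + 203 gives 11p = 341, so p* = €31 and q* = 389.
With the tax collected from producers, supply shifts: qs = 6(p − 5.5) + 203.
New equilibrium: consumers pay €34, producers receive €28.5, q = 374. (Wedge: pb − ps = 5.5.)
Quantity falls by |ΔQ| = |389 − 374| = 15.
DWL = ½ · t · |ΔQ| = ½ · 5.5 · 15 = €41.25.

Deadweight loss = €41.25.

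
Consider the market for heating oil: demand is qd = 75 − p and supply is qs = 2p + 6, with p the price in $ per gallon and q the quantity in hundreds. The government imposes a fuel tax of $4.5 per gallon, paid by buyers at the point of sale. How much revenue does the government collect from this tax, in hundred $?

Without the tax, 75 − p = 2p + 6 gives 3p = 69, so p* = $23 and q* = 52.
With the tax collected from buyers, demand (in seller-price terms) shifts: qd = 75 − (p + 4.5).
Solving gives q = 49 with buyers paying $26 and sellers receiving $21.5 (the $4.5 wedge).
Revenue = t · Q = 4.5 · 49 = $220.5.

Tax revenue = $220.5 hundred.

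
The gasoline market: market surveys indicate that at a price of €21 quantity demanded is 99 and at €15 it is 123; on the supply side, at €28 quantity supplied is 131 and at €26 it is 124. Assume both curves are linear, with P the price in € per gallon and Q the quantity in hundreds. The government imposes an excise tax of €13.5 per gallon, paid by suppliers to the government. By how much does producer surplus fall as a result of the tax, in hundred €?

Producer surplus falls by €650.88 hundred.

Demand slope: (123 − 99)/(15 − 21) = -4, so Qd = 183 − 4P.
Supply slope: (124 − 131)/(26 − 28) = 3.5, so Qs = 3.5P + 33.
Without the tax, 183 − 4P = 3.5P + 33 gives 7.5P = 150, so P* = €20 and Q* = 103.
With the tax collected from suppliers, supply shifts: Qs = 3.5(P − 13.5) + 33.
Solving gives Q = 77.8 with buyers paying €26.3 and suppliers receiving €12.8 (the €13.5 wedge).
ΔPS is the trapezoid between Q = 77.8 and Q = 103 of height €7.2: ½ · (103 + 77.8) · 7.2 = €650.88.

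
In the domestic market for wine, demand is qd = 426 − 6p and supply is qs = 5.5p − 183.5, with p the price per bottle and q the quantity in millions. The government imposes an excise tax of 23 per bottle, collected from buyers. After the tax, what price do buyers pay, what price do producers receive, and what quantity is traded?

Before the tax: set 426 − 6p = 5.5p − 183.5 → p* = 53, q* = 108.
With the tax collected from buyers, demand (in seller-price terms) shifts: qd = 426 − 6(p + 23).
New equilibrium: buyers pay 64, producers receive 41, q = 42. (Wedge: pb − ps = 23.)
The less price-elastic side of the market bears the larger share of a per-unit tax.

Buyers pay 64; producers receive 41; quantity = 42.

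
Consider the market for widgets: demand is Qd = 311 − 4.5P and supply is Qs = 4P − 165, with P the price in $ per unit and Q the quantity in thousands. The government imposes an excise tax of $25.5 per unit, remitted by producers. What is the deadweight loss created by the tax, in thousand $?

Deadweight loss = $688.5 thousand.

Before the tax: set 311 − 4.5P = 4P − 165 → P* = $56, Q* = 59.
With the tax collected from producers, supply shifts: Qs = 4(P − 25.5) − 165.
New equilibrium: buyers pay $68, producers receive $42.5, Q = 5. (Wedge: Pb − Ps = 25.5.)
Quantity falls by |ΔQ| = |59 − 5| = 54.
DWL = ½ · t · |ΔQ| = ½ · 25.5 · 54 = $688.5.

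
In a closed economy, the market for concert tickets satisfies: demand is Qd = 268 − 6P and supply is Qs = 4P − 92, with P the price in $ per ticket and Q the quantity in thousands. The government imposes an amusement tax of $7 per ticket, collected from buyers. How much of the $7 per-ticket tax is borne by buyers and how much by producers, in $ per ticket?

Buyers bear $2.8 per ticket; producers bear $4.2 per ticket.

Before the tax: set 268 − 6P = 4P − 92 → P* = $36, Q* = 52.
With the tax collected from buyers, demand (in seller-price terms) shifts: Qd = 268 − 6(P + 7).
New equilibrium: buyers pay $38.8, producers receive $31.8, Q = 35.2. (Wedge: Pb − Ps = 7.)
Burden on buyers: $2.8; on producers: $4.2. (They sum to $7.)
The less price-elastic side of the market bears the larger share of a per-unit tax.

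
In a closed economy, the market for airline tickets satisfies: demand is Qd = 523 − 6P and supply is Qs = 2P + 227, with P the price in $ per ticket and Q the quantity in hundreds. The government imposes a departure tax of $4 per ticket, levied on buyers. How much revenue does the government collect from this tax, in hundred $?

Tax revenue = $1180 hundred.

Without the tax, 523 − 6P = 2P + 227 gives 8P = 296, so P* = $37 and Q* = 301.
With the tax collected from buyers, demand (in seller-price terms) shifts: Qd = 523 − 6(P + 4).
Solving gives Q = 295 with buyers paying $38 and producers receiving $34 (the $4 wedge).
Revenue = t · Q = 4 · 295 = $1180.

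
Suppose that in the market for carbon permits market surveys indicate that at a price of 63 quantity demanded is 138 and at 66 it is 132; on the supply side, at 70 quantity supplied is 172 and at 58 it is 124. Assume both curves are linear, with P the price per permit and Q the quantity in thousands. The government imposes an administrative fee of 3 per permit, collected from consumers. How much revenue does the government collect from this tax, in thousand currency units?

Demand slope: (132 − 138)/(66 − 63) = -2, so Qd = 264 − 2P.
Supply slope: (124 − 172)/(58 − 70) = 4, so Qs = 4P − 108.
Without the tax, 264 − 2P = 4P − 108 gives 6P = 372, so P* = 62 and Q* = 140.
With the tax collected from consumers, demand (in seller-price terms) shifts: Qd = 264 − 2(P + 3).
New equilibrium: consumers pay 64, suppliers receive 61, Q = 136. (Wedge: Pb − Ps = 3.)
Revenue = t · Q = 3 · 136 = 408.

Tax revenue = 408 thousand.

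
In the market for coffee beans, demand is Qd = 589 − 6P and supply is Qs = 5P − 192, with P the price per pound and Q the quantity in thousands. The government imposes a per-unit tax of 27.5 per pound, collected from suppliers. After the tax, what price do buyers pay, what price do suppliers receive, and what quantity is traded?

Buyers pay 83.5; suppliers receive 56; quantity = 88.

Before the tax: set 589 − 6P = 5P − 192 → P* = 71, Q* = 163.
With the tax collected from suppliers, supply shifts: Qs = 5(P − 27.5) − 192.
New equilibrium: buyers pay 83.5, suppliers receive 56, Q = 88. (Wedge: Pb − Ps = 27.5.)
The less price-elastic side of the market bears the larger share of a per-unit tax.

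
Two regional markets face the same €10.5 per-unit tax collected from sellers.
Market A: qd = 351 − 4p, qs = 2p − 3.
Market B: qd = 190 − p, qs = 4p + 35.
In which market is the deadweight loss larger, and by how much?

Market A: pre-tax p* = €59, q* = 115; post-tax q = 101; deadweight loss = €73.5.
Market B: pre-tax p* = €31, q* = 159; post-tax q = 150.6; deadweight loss = €44.1.
Difference: €73.5 vs €44.1 → market A is larger by €29.4.

Market A, by €29.4.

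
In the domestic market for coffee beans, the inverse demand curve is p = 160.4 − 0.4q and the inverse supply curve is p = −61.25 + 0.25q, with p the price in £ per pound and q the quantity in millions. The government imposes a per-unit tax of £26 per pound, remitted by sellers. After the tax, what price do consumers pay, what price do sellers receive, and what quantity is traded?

Consumers pay £40; sellers receive £14; quantity = 301.

Inverting to q(p) form: qd = 401 − 2.5p; qs = 4p + 245.
Without the tax, 401 − 2.5p = 4p + 245 gives 6.5p = 156, so p* = £24 and q* = 341.
With the tax collected from sellers, supply shifts: qs = 4(p − 26) + 245.
Solving gives q = 301 with consumers paying £40 and sellers receiving £14 (the £26 wedge).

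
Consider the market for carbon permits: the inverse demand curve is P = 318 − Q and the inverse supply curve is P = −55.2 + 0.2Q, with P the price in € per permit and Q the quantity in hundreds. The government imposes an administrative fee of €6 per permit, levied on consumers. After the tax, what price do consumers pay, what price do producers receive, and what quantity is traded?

Consumers pay €12; producers receive €6; quantity = 306.

Rewrite in direct form: Qd = 318 − P and Qs = 5P + 276.
Without the tax, 318 − P = 5P + 276 gives 6P = 42, so P* = €7 and Q* = 311.
With the tax collected from consumers, demand (in seller-price terms) shifts: Qd = 318 − (P + 6).
New equilibrium: consumers pay €12, producers receive €6, Q = 306. (Wedge: Pb − Ps = 6.)
The less price-elastic side of the market bears the larger share of a per-unit tax.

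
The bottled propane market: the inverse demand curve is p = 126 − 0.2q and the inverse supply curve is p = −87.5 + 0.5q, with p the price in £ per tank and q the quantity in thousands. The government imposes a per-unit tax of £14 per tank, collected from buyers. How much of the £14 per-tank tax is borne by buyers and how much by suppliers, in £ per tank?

Inverting to q(p) form: qd = 630 − 5p; qs = 2p + 175.
Before the tax: set 630 − 5p = 2p + 175 → p* = £65, q* = 305.
With the tax collected from buyers, demand (in seller-price terms) shifts: qd = 630 − 5(p + 14).
Solving gives q = 285 with buyers paying £69 and suppliers receiving £55 (the £14 wedge).
Burden on buyers: £4; on suppliers: £10. (They sum to £14.)
The less price-elastic side of the market bears the larger share of a per-unit tax.

Buyers bear £4 per tank; suppliers bear £10 per tank.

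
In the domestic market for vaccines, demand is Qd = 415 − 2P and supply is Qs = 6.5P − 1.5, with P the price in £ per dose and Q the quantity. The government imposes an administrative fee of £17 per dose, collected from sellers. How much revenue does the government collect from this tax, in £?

Tax revenue = £4947.

Without the tax, 415 − 2P = 6.5P − 1.5 gives 8.5P = 416.5, so P* = £49 and Q* = 317.
With the tax collected from sellers, supply shifts: Qs = 6.5(P − 17) − 1.5.
New equilibrium: consumers pay £62, sellers receive £45, Q = 291. (Wedge: Pb − Ps = 17.)
Revenue = t · Q = 17 · 291 = £4947.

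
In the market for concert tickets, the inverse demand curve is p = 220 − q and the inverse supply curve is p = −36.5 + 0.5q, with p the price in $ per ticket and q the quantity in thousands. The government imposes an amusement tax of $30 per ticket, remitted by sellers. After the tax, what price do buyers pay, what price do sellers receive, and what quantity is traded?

Buyers pay $69; sellers receive $39; quantity = 151.

Inverting to q(p) form: qd = 220 − p; qs = 2p + 73.
Without the tax, 220 − p = 2p + 73 gives 3p = 147, so p* = $49 and q* = 171.
With the tax collected from sellers, supply shifts: qs = 2(p − 30) + 73.
New equilibrium: buyers pay $69, sellers receive $39, q = 151. (Wedge: pb − ps = 30.)
The less price-elastic side of the market bears the larger share of a per-unit tax.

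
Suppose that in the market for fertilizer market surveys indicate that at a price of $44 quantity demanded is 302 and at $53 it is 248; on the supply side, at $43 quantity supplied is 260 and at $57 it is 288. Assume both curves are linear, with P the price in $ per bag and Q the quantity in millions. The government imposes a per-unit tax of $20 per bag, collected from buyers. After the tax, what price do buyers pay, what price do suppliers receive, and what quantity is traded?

Demand slope: (248 − 302)/(53 − 44) = -6, so Qd = 566 − 6P.
Supply slope: (288 − 260)/(57 − 43) = 2, so Qs = 2P + 174.
Without the tax, 566 − 6P = 2P + 174 gives 8P = 392, so P* = $49 and Q* = 272.
With the tax collected from buyers, demand (in seller-price terms) shifts: Qd = 566 − 6(P + 20).
New equilibrium: buyers pay $54, suppliers receive $34, Q = 242. (Wedge: Pb − Ps = 20.)

Buyers pay $54; suppliers receive $34; quantity = 242.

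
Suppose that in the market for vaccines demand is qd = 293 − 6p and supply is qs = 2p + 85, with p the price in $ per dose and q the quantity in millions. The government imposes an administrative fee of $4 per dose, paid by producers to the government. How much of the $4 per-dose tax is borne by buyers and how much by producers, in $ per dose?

Buyers bear $1 per dose; producers bear $3 per dose.

Without the tax, 293 − 6p = 2p + 85 gives 8p = 208, so p* = $26 and q* = 137.
With the tax collected from producers, supply shifts: qs = 2(p − 4) + 85.
Solving gives q = 131 with buyers paying $27 and producers receiving $23 (the $4 wedge).
Burden on buyers: $1; on producers: $3. (They sum to $4.)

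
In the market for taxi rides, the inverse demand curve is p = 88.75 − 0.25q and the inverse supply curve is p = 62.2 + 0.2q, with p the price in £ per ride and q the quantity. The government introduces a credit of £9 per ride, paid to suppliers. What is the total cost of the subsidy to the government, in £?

Government outlay = £711.

Rewrite in direct form: qd = 355 − 4p and qs = 5p − 311.
Before the subsidy: set 355 − 4p = 5p − 311 → p* = £74, q* = 59.
With a per-unit subsidy paid to suppliers, each receives p + 9 per unit sold, so supply becomes qs = 5(p + 9) − 311.
New equilibrium: consumers pay £69, suppliers receive £78, q = 79. (Wedge: pb − ps = −9.)
Outlay = t · Q = 9 · 79 = £711.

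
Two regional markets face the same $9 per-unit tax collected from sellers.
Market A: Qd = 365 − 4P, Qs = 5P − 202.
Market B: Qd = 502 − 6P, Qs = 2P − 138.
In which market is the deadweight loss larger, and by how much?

Market A, by $29.25.

Market A: pre-tax P* = $63, Q* = 113; post-tax Q = 93; deadweight loss = $90.
Market B: pre-tax P* = $80, Q* = 22; post-tax Q = 8.5; deadweight loss = $60.75.
Difference: $90 vs $60.75 → market A is larger by $29.25.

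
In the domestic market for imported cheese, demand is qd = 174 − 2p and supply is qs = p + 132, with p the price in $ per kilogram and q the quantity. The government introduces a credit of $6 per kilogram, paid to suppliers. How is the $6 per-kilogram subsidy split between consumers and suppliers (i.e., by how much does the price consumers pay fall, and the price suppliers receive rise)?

Without the subsidy, 174 − 2p = p + 132 gives 3p = 42, so p* = $14 and q* = 146.
With a per-unit subsidy paid to suppliers, each receives p + 6 per unit sold, so supply becomes qs = (p + 6) + 132.
New equilibrium: consumers pay $12, suppliers receive $18, q = 150. (Wedge: pb − ps = −6.)
Gain to consumers: $2; to suppliers: $4. (They sum to $6.)

Consumers gain $2 per kilogram; suppliers gain $4 per kilogram.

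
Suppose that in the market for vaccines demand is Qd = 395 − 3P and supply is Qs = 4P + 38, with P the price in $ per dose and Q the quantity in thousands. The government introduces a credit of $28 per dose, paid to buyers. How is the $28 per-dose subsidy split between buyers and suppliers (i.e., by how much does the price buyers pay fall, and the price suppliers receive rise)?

Buyers gain $16 per dose; suppliers gain $12 per dose.

Without the subsidy, 395 − 3P = 4P + 38 gives 7P = 357, so P* = $51 and Q* = 242.
With a per-unit subsidy paid to buyers, each effectively pays P − 28, so demand becomes Qd = 395 − 3(P − 28).
Solving gives Q = 290 with buyers paying $35 and suppliers receiving $63 (the $28 wedge).
Gain to buyers: $16; to suppliers: $12. (They sum to $28.)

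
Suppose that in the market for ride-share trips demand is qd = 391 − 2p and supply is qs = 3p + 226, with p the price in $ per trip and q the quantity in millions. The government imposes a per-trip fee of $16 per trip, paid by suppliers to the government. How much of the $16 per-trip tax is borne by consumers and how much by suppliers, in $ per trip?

Without the tax, 391 − 2p = 3p + 226 gives 5p = 165, so p* = $33 and q* = 325.
With the tax collected from suppliers, supply shifts: qs = 3(p − 16) + 226.
Solving gives q = 305.8 with consumers paying $42.6 and suppliers receiving $26.6 (the $16 wedge).
Burden on consumers: $9.6; on suppliers: $6.4. (They sum to $16.)

Consumers bear $9.6 per trip; suppliers bear $6.4 per trip.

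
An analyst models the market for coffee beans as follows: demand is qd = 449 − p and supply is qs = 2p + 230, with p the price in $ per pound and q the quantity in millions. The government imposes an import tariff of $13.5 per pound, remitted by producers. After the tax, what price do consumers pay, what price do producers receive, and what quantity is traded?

Before the tax: set 449 − p = 2p + 230 → p* = $73, q* = 376.
With the tax collected from producers, supply shifts: qs = 2(p − 13.5) + 230.
New equilibrium: consumers pay $82, producers receive $68.5, q = 367. (Wedge: pb − ps = 13.5.)
The less price-elastic side of the market bears the larger share of a per-unit tax.

Consumers pay $82; producers receive $68.5; quantity = 367.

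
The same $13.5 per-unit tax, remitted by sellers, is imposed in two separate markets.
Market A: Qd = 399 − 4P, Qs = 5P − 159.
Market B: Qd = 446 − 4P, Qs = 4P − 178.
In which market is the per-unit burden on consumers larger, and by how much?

Market A, by $0.75.

Market A: pre-tax P* = $62, Q* = 151; post-tax Q = 121; per-unit burden on consumers = $7.5.
Market B: pre-tax P* = $78, Q* = 134; post-tax Q = 107; per-unit burden on consumers = $6.75.
Difference: $7.5 vs $6.75 → market A is larger by $0.75.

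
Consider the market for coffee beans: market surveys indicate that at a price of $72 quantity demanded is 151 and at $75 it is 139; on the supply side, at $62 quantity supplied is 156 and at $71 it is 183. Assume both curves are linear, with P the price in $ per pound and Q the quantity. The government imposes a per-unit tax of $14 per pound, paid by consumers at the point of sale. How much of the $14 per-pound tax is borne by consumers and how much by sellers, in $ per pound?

Consumers bear $6 per pound; sellers bear $8 per pound.

Demand slope: (139 − 151)/(75 − 72) = -4, so Qd = 439 − 4P.
Supply slope: (183 − 156)/(71 − 62) = 3, so Qs = 3P − 30.
Without the tax, 439 − 4P = 3P − 30 gives 7P = 469, so P* = $67 and Q* = 171.
With the tax collected from consumers, demand (in seller-price terms) shifts: Qd = 439 − 4(P + 14).
New equilibrium: consumers pay $73, sellers receive $59, Q = 147. (Wedge: Pb − Ps = 14.)
Burden on consumers: $6; on sellers: $8. (They sum to $14.)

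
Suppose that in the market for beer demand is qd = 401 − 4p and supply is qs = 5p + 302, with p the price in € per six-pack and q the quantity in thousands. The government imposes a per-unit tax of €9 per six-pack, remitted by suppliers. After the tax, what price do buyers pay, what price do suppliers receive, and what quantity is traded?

Buyers pay €16; suppliers receive €7; quantity = 337.

Before the tax: set 401 − 4p = 5p + 302 → p* = €11, q* = 357.
With the tax collected from suppliers, supply shifts: qs = 5(p − 9) + 302.
Solving gives q = 337 with buyers paying €16 and suppliers receiving €7 (the €9 wedge).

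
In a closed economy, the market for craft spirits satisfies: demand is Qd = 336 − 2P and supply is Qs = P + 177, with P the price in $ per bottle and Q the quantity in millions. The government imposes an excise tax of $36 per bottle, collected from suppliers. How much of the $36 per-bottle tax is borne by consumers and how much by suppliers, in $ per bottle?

Consumers bear $12 per bottle; suppliers bear $24 per bottle.

Without the tax, 336 − 2P = P + 177 gives 3P = 159, so P* = $53 and Q* = 230.
With the tax collected from suppliers, supply shifts: Qs = (P − 36) + 177.
Solving gives Q = 206 with consumers paying $65 and suppliers receiving $29 (the $36 wedge).
Burden on consumers: $12; on suppliers: $24. (They sum to $36.)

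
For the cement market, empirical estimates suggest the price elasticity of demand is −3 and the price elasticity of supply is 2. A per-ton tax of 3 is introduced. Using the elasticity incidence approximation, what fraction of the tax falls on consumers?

Consumers' share ≈ 0.4.

Incidence ratio: consumers' share ≈ εs / (εs + |εd|) = 2 / (2 + 3) = 0.4.
Supply is the less elastic side, so consumers bear the smaller share.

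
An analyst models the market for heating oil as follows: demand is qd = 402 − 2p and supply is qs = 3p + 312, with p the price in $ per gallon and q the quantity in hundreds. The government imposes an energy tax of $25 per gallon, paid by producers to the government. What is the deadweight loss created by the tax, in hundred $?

Before the tax: set 402 − 2p = 3p + 312 → p* = $18, q* = 366.
With the tax collected from producers, supply shifts: qs = 3(p − 25) + 312.
New equilibrium: consumers pay $33, producers receive $8, q = 336. (Wedge: pb − ps = 25.)
Quantity falls by |ΔQ| = |366 − 336| = 30.
DWL = ½ · t · |ΔQ| = ½ · 25 · 30 = $375.

Deadweight loss = $375 hundred.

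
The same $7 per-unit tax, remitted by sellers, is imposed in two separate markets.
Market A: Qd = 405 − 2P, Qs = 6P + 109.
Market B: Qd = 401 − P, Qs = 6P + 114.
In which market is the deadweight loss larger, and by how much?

Market A: pre-tax P* = $37, Q* = 331; post-tax Q = 320.5; deadweight loss = $36.75.
Market B: pre-tax P* = $41, Q* = 360; post-tax Q = 354; deadweight loss = $21.
Difference: $36.75 vs $21 → market A is larger by $15.75.

Market A, by $15.75.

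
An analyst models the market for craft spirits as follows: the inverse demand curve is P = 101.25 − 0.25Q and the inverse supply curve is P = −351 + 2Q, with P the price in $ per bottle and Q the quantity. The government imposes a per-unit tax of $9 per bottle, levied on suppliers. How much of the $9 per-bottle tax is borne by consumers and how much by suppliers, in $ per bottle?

Inverting to Q(P) form: Qd = 405 − 4P; Qs = 0.5P + 175.5.
Without the tax, 405 − 4P = 0.5P + 175.5 gives 4.5P = 229.5, so P* = $51 and Q* = 201.
With the tax collected from suppliers, supply shifts: Qs = 0.5(P − 9) + 175.5.
Solving gives Q = 197 with consumers paying $52 and suppliers receiving $43 (the $9 wedge).
Burden on consumers: $1; on suppliers: $8. (They sum to $9.)

Consumers bear $1 per bottle; suppliers bear $8 per bottle.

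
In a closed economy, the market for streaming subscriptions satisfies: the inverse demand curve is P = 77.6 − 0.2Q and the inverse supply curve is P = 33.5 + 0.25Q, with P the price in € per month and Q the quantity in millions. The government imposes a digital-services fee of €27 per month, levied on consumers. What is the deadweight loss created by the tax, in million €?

Inverting to Q(P) form: Qd = 388 − 5P; Qs = 4P − 134.
Without the tax, 388 − 5P = 4P − 134 gives 9P = 522, so P* = €58 and Q* = 98.
With the tax collected from consumers, demand (in seller-price terms) shifts: Qd = 388 − 5(P + 27).
Solving gives Q = 38 with consumers paying €70 and sellers receiving €43 (the €27 wedge).
Quantity falls by |ΔQ| = |98 − 38| = 60.
DWL = ½ · t · |ΔQ| = ½ · 27 · 60 = €810.

Deadweight loss = €810 million.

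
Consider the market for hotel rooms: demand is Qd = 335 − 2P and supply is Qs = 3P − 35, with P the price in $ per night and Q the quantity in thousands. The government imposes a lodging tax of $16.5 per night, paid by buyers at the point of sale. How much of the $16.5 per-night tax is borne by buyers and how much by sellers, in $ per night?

Without the tax, 335 − 2P = 3P − 35 gives 5P = 370, so P* = $74 and Q* = 187.
With the tax collected from buyers, demand (in seller-price terms) shifts: Qd = 335 − 2(P + 16.5).
New equilibrium: buyers pay $83.9, sellers receive $67.4, Q = 167.2. (Wedge: Pb − Ps = 16.5.)
Burden on buyers: $9.9; on sellers: $6.6. (They sum to $16.5.)

Buyers bear $9.9 per night; sellers bear $6.6 per night.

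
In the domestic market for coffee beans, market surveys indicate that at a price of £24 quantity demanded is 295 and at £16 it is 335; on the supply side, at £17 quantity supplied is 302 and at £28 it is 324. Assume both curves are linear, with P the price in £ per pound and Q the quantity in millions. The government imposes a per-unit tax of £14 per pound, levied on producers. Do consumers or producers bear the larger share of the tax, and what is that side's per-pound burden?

Producers bear the larger share: £10 per pound.

Demand slope: (335 − 295)/(16 − 24) = -5, so Qd = 415 − 5P.
Supply slope: (324 − 302)/(28 − 17) = 2, so Qs = 2P + 268.
Without the tax, 415 − 5P = 2P + 268 gives 7P = 147, so P* = £21 and Q* = 310.
With the tax collected from producers, supply shifts: Qs = 2(P − 14) + 268.
Solving gives Q = 290 with consumers paying £25 and producers receiving £11 (the £14 wedge).
Per-pound burden: consumers £4, producers £10.
Producers take the larger share because supply is less price-elastic here (demand slope 5 vs supply slope 2).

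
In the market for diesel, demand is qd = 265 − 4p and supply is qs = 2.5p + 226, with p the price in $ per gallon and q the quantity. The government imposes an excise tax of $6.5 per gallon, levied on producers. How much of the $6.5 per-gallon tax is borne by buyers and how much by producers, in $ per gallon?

Buyers bear $2.5 per gallon; producers bear $4 per gallon.

Before the tax: set 265 − 4p = 2.5p + 226 → p* = $6, q* = 241.
With the tax collected from producers, supply shifts: qs = 2.5(p − 6.5) + 226.
New equilibrium: buyers pay $8.5, producers receive $2, q = 231. (Wedge: pb − ps = 6.5.)
Burden on buyers: $2.5; on producers: $4. (They sum to $6.5.)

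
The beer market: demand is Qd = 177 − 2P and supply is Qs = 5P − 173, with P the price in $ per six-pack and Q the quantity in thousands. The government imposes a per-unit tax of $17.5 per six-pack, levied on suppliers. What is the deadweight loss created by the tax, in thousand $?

Deadweight loss = $218.75 thousand.

Before the tax: set 177 − 2P = 5P − 173 → P* = $50, Q* = 77.
With the tax collected from suppliers, supply shifts: Qs = 5(P − 17.5) − 173.
Solving gives Q = 52 with consumers paying $62.5 and suppliers receiving $45 (the $17.5 wedge).
Quantity falls by |ΔQ| = |77 − 52| = 25.
DWL = ½ · t · |ΔQ| = ½ · 17.5 · 25 = $218.75.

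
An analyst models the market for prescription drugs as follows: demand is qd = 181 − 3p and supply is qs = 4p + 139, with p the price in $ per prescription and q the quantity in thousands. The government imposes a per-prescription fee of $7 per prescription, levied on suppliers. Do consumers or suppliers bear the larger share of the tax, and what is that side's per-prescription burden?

Consumers bear the larger share: $4 per prescription.

Without the tax, 181 − 3p = 4p + 139 gives 7p = 42, so p* = $6 and q* = 163.
With the tax collected from suppliers, supply shifts: qs = 4(p − 7) + 139.
New equilibrium: consumers pay $10, suppliers receive $3, q = 151. (Wedge: pb − ps = 7.)
Per-prescription burden: consumers $4, suppliers $3.
Consumers take the larger share because demand is less price-elastic here (demand slope 3 vs supply slope 4).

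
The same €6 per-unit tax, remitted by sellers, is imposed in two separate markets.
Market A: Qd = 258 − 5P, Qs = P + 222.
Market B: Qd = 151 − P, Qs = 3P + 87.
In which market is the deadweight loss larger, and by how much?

Market A, by €1.5.

Market A: pre-tax P* = €6, Q* = 228; post-tax Q = 223; deadweight loss = €15.
Market B: pre-tax P* = €16, Q* = 135; post-tax Q = 130.5; deadweight loss = €13.5.
Difference: €15 vs €13.5 → market A is larger by €1.5.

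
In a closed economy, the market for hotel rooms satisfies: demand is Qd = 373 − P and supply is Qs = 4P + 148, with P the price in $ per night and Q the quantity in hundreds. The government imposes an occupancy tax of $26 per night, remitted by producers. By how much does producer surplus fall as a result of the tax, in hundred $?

Producer surplus falls by $1651.52 hundred.

Before the tax: set 373 − P = 4P + 148 → P* = $45, Q* = 328.
With the tax collected from producers, supply shifts: Qs = 4(P − 26) + 148.
New equilibrium: buyers pay $65.8, producers receive $39.8, Q = 307.2. (Wedge: Pb − Ps = 26.)
ΔPS is the trapezoid between Q = 307.2 and Q = 328 of height $5.2: ½ · (328 + 307.2) · 5.2 = $1651.52.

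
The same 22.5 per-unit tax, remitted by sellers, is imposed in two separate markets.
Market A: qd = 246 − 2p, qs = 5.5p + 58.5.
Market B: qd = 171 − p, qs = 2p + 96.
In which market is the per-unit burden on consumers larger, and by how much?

Market A: pre-tax p* = 25, q* = 196; post-tax q = 163; per-unit burden on consumers = 16.5.
Market B: pre-tax p* = 25, q* = 146; post-tax q = 131; per-unit burden on consumers = 15.
Difference: 16.5 vs 15 → market A is larger by 1.5.

Market A, by 1.5.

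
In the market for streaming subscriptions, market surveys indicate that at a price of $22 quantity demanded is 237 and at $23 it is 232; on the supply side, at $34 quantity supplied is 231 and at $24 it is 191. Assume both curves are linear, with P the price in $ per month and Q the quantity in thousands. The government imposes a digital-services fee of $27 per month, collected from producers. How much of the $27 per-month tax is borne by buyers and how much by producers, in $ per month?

Demand slope: (232 − 237)/(23 − 22) = -5, so Qd = 347 − 5P.
Supply slope: (191 − 231)/(24 − 34) = 4, so Qs = 4P + 95.
Before the tax: set 347 − 5P = 4P + 95 → P* = $28, Q* = 207.
With the tax collected from producers, supply shifts: Qs = 4(P − 27) + 95.
New equilibrium: buyers pay $40, producers receive $13, Q = 147. (Wedge: Pb − Ps = 27.)
Burden on buyers: $12; on producers: $15. (They sum to $27.)
The less price-elastic side of the market bears the larger share of a per-unit tax.

Buyers bear $12 per month; producers bear $15 per month.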